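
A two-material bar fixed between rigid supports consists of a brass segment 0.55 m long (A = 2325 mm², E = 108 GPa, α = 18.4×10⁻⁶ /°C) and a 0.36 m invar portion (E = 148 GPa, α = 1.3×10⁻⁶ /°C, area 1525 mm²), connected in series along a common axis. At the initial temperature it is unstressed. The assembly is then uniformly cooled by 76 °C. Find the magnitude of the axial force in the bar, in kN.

P ≈ 213 kN (tensile)

With the walls removed the bar would change length by δ_free = Σ αᵢΔT Lᵢ = 18.4×10⁻⁶×76×550 + 1.3×10⁻⁶×76×360 = 0.8047 mm.
Since the ends are fixed, an axial force P builds up, equal in every segment, with P · Σ Lᵢ/(AᵢEᵢ) = δ_free.
The series flexibility is Σ Lᵢ/(AᵢEᵢ) = 550/(2325×108×10³) + 360/(1525×148×10³) = 3.785×10⁻⁶ mm/N.
So P = 0.8047 / 3.785×10⁻⁶ = 212.6 kN, tensile.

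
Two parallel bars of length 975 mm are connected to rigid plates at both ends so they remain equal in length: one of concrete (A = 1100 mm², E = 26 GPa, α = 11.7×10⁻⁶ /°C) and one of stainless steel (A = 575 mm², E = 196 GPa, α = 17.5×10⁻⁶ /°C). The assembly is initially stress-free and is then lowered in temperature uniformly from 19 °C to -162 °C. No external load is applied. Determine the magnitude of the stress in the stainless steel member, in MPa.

σ ≈ 41.6 MPa (tensile)

Equilibrium of a rigid end plate with no external load gives equal and opposite internal forces ±P in the two members. Since α_{stainless steel} > α_{concrete}, cooling drives the stainless steel into tension and the concrete into compression.
Compatibility of the two members (thermal + elastic change equal): (α₁ − α₂)ΔT = P·[1/(A₁E₁) + 1/(A₂E₂)].
|α₁ − α₂|·ΔT = 5.8×10⁻⁶ × 181 = 0.00105.
1/(A₁E₁) + 1/(A₂E₂) = 1/(1100×26×10³) + 1/(575×196×10³) = 4.384×10⁻⁸ N⁻¹.
So P = 0.00105 / 4.384×10⁻⁸ = 23.95 kN.
σ_{stainless steel} = P/A₂ = 23950/575 = 41.65 MPa, tensile.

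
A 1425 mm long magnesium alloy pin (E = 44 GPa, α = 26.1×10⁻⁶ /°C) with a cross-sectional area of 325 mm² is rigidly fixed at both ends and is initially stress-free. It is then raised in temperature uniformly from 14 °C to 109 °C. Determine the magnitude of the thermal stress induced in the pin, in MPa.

σ ≈ 109 MPa (compressive)

Because both ends are immovable the net strain is zero, and the suppressed thermal strain is αΔT = 26.1×10⁻⁶ × 95 = 2479.5×10⁻⁶.
The stress required to suppress this strain is σ = Eε = 44×10³ × 2479.5×10⁻⁶ = 109.1 MPa, compressive since the pin is trying to expand.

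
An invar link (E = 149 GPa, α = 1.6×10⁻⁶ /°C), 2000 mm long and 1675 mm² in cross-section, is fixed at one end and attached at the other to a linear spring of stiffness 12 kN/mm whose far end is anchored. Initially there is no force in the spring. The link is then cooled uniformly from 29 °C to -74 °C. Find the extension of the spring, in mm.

δ ≈ 0.301 mm

Free thermal contraction: δ_free = αΔT L = 1.6×10⁻⁶ × 103 × 2000 = 0.3296 mm.
With a force P in the spring, the elastic change of the link is PL/(AE) and that of the spring is P/k; compatibility requires their sum to equal δ_free.
So P = δ_free / [L/(AE) + 1/k] = 0.3296 / [ 2000/(1675×149×10³) + 1/(12×10³) ].
P = 0.3296 / 9.135×10⁻⁵ = 3608 N.
Spring extension = P/k = 3608/(12×10³) = 0.3007 mm.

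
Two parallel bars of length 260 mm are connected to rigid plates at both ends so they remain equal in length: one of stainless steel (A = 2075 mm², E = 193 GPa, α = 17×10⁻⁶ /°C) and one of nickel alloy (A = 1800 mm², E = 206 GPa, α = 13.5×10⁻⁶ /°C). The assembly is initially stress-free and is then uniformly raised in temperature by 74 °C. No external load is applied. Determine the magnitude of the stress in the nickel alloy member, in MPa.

σ ≈ 27.7 MPa (tensile)

The stainless steel has the larger α, so on heating it would change length more than the nickel alloy if both were free. The rigid plates force a common final length, so the stainless steel is put into compression and the nickel alloy into tension, with equal and opposite forces P (no external load).
Compatibility of the two members (thermal + elastic change equal): (α₁ − α₂)ΔT = P·[1/(A₁E₁) + 1/(A₂E₂)].
|α₁ − α₂|·ΔT = 3.5×10⁻⁶ × 74 = 0.000259.
1/(A₁E₁) + 1/(A₂E₂) = 1/(2075×193×10³) + 1/(1800×206×10³) = 5.194×10⁻⁹ N⁻¹.
P = 0.000259 / 5.194×10⁻⁹ = 49870 N = 49.87 kN.
σ_{nickel alloy} = P/A₂ = 49870/1800 = 27.7 MPa, tensile.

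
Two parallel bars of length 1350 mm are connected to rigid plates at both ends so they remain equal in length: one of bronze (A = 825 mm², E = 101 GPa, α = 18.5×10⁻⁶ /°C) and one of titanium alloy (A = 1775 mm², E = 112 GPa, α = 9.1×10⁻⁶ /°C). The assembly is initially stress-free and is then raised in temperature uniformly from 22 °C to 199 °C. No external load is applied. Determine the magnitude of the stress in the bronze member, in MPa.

The bronze has the larger α, so on heating it would change length more than the titanium alloy if both were free. The rigid plates force a common final length, so the bronze is put into compression and the titanium alloy into tension, with equal and opposite forces P (no external load).
Compatibility of the two members (thermal + elastic change equal): (α₁ − α₂)ΔT = P·[1/(A₁E₁) + 1/(A₂E₂)].
|α₁ − α₂|·ΔT = 9.4×10⁻⁶ × 177 = 0.001664.
1/(A₁E₁) + 1/(A₂E₂) = 1/(825×101×10³) + 1/(1775×112×10³) = 1.703×10⁻⁸ N⁻¹.
P = 0.001664 / 1.703×10⁻⁸ = 97690 N = 97.69 kN.
σ_{bronze} = P/A₁ = 97690/825 = 118.4 MPa, compressive.

σ ≈ 118 MPa (compressive)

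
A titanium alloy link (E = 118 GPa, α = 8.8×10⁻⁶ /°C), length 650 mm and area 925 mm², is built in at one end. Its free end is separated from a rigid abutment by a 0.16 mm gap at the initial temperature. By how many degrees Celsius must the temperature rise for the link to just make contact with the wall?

The gap closes when αΔT L = 0.16 mm, since the link is still unstressed at that instant.
ΔT = 0.16 / (8.8×10⁻⁶ × 650) = 27.97 °C.

ΔT ≈ 28 °C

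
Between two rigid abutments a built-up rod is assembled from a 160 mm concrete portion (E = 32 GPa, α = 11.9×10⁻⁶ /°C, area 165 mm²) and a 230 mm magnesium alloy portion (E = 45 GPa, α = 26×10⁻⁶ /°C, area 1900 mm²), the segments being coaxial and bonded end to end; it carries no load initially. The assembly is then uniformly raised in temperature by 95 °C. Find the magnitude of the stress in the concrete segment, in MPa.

If the supports were absent, the total length change would be Σ αᵢΔT Lᵢ = 11.9×10⁻⁶×95×160 + 26×10⁻⁶×95×230 = 0.749 mm.
The walls prevent any net length change, so an axial force P (same in every segment) develops. Compatibility: P · Σ Lᵢ/(AᵢEᵢ) = δ_free.
Σ Lᵢ/(AᵢEᵢ) = 160/(165×32×10³) + 230/(1900×45×10³) = 3.299×10⁻⁵ mm/N.
Hence P = δ_free / Σ(L/AE) = 0.749/3.299×10⁻⁵ = 22.7 kN (compressive).
σ_{concrete} = P / A = 22700 / 165 = 137.6 MPa.

σ ≈ 138 MPa (compressive)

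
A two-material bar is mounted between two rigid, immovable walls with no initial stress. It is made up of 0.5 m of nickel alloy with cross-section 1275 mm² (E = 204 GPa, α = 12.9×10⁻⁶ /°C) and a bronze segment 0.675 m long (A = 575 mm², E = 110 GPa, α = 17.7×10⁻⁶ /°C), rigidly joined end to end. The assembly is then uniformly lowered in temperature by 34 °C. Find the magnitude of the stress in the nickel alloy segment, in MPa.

Free thermal contraction of the whole bar: Σ αᵢΔT Lᵢ = 12.9×10⁻⁶×34×500 + 17.7×10⁻⁶×34×675 = 0.6255 mm.
The walls prevent any net length change, so an axial force P (same in every segment) develops. Compatibility: P · Σ Lᵢ/(AᵢEᵢ) = δ_free.
The series flexibility is Σ Lᵢ/(AᵢEᵢ) = 500/(1275×204×10³) + 675/(575×110×10³) = 1.259×10⁻⁵ mm/N.
Hence P = δ_free / Σ(L/AE) = 0.6255/1.259×10⁻⁵ = 49.67 kN (tensile).
σ_{nickel alloy} = P / A = 49670 / 1275 = 38.95 MPa.

σ ≈ 39 MPa (tensile)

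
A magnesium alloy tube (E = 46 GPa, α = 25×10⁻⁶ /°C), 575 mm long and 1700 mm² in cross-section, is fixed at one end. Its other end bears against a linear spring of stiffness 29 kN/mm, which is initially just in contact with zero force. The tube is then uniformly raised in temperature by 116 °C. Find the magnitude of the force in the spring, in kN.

P ≈ 39.9 kN

Free thermal expansion: δ_free = αΔT L = 25×10⁻⁶ × 116 × 575 = 1.667 mm.
Let P be the compressive force at the spring. The tube shortens elastically by PL/(AE) and the spring compresses by P/k; together these equal δ_free.
P [ L/(AE) + 1/k ] = δ_free → P [ 575/(1700×46×10³) + 1/(29×10³) ] = 1.667.
P = 1.667 / 4.184×10⁻⁵ = 39860 N.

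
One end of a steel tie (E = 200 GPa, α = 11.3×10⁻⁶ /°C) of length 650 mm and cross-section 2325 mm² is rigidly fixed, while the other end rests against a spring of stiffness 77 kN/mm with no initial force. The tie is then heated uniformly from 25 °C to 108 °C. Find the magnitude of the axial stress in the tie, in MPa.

The unrestrained thermal change is αΔT L = 11.3×10⁻⁶ × 83 × 650 = 0.6096 mm.
With a force P in the spring, the elastic change of the tie is PL/(AE) and that of the spring is P/k; compatibility requires their sum to equal δ_free.
So P = δ_free / [L/(AE) + 1/k] = 0.6096 / [ 650/(2325×200×10³) + 1/(77×10³) ].
P = 0.6096 / 1.438×10⁻⁵ = 42380 N.
σ = P/A = 42380/2325 = 18.23 MPa.

σ ≈ 18.2 MPa (compressive)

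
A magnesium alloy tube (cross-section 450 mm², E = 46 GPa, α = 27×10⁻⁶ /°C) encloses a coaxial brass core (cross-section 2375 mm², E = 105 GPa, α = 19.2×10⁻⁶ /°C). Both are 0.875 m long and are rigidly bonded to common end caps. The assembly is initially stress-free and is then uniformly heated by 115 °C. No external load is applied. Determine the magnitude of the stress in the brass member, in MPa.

The magnesium alloy has the larger α, so on heating it would change length more than the brass if both were free. The rigid plates force a common final length, so the magnesium alloy is put into compression and the brass into tension, with equal and opposite forces P (no external load).
Equating the net (thermal + elastic) strains gives |α₁ − α₂|·ΔT = P·[1/(A₁E₁) + 1/(A₂E₂)].
|α₁ − α₂|·ΔT = 7.8×10⁻⁶ × 115 = 0.000897.
1/(A₁E₁) + 1/(A₂E₂) = 1/(450×46×10³) + 1/(2375×105×10³) = 5.232×10⁻⁸ N⁻¹.
So P = 0.000897 / 5.232×10⁻⁸ = 17.14 kN.
σ_{brass} = P/A₂ = 17140/2375 = 7.219 MPa, tensile.

σ ≈ 7.22 MPa (tensile)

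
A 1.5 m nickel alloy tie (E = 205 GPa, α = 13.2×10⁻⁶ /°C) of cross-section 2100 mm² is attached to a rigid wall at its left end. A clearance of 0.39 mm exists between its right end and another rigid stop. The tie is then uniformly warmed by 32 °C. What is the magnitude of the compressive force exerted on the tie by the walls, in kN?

Free thermal elongation = αΔT L = 13.2×10⁻⁶ × 32 × 1500 = 0.6336 mm.
The gap closes (δ_free > 0.39 mm) and the wall then resists a further 0.6336 − 0.39 = 0.2436 mm of expansion.
That suppressed elongation corresponds to σ = E·Δ/L = 205×10³ × 0.2436/1500 = 33.29 MPa.
Force on the wall = σA = 33.29 × 2100 mm² = 69.91 kN.

P ≈ 69.9 kN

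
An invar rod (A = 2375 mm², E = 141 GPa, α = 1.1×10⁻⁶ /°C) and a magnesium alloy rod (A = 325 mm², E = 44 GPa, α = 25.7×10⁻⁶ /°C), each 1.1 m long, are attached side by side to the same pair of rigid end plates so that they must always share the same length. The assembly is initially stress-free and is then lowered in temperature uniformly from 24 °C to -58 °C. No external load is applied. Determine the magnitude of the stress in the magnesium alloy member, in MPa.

The magnesium alloy has the larger α, so on cooling it would change length more than the invar if both were free. The rigid plates force a common final length, so the magnesium alloy is put into tension and the invar into compression, with equal and opposite forces P (no external load).
Equating the net (thermal + elastic) strains gives |α₁ − α₂|·ΔT = P·[1/(A₁E₁) + 1/(A₂E₂)].
|α₁ − α₂|·ΔT = 24.6×10⁻⁶ × 82 = 0.002017.
1/(A₁E₁) + 1/(A₂E₂) = 1/(2375×141×10³) + 1/(325×44×10³) = 7.292×10⁻⁸ N⁻¹.
P = 0.002017 / 7.292×10⁻⁸ = 27660 N = 27.66 kN.
σ_{magnesium alloy} = P/A₂ = 27660/325 = 85.12 MPa, tensile.

σ ≈ 85.1 MPa (tensile)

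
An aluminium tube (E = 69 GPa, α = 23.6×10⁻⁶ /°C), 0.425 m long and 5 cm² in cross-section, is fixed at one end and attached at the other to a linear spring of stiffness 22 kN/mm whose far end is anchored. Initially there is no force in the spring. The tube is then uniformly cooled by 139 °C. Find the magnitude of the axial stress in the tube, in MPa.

σ ≈ 48.3 MPa (tensile)

Free thermal contraction: δ_free = αΔT L = 23.6×10⁻⁶ × 139 × 425 = 1.394 mm.
Let P be the tensile force in the spring. The tube extends elastically by PL/(AE) and the spring stretches by P/k; together these equal δ_free.
P [ L/(AE) + 1/k ] = δ_free → P [ 425/(500×69×10³) + 1/(22×10³) ] = 1.394.
P = 1.394 / 5.777×10⁻⁵ = 24130 N.
σ = P/A = 24130/500 = 48.26 MPa.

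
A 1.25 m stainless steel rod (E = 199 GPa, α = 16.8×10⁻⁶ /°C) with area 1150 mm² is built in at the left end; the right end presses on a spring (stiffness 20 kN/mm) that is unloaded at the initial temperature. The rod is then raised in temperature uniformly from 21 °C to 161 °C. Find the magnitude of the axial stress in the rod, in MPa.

If the spring were absent the rod would lengthen by αΔT L = 16.8×10⁻⁶ × 140 × 1250 = 2.94 mm.
With a force P in the spring, the elastic change of the rod is PL/(AE) and that of the spring is P/k; compatibility requires their sum to equal δ_free.
So P = δ_free / [L/(AE) + 1/k] = 2.94 / [ 1250/(1150×199×10³) + 1/(20×10³) ].
P = 2.94 / 5.546×10⁻⁵ = 53010 N.
σ = P/A = 53010/1150 = 46.09 MPa.

σ ≈ 46.1 MPa (compressive)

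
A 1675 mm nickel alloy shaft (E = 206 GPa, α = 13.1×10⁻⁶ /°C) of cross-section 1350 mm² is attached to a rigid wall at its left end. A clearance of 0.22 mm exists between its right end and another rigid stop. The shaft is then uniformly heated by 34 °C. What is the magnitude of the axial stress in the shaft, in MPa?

Unrestrained expansion: δ_free = αΔT L = 13.1×10⁻⁶ × 34 × 1675 = 0.746 mm.
This exceeds the 0.22 mm gap, so the wall pushes back. The portion of expansion that must be recovered elastically is δ_free − gap = 0.746 − 0.22 = 0.526 mm.
So σ = E(δ_free − g)/L = 206×10³ × 0.526/1675 = 64.7 MPa.

σ ≈ 64.7 MPa (compressive)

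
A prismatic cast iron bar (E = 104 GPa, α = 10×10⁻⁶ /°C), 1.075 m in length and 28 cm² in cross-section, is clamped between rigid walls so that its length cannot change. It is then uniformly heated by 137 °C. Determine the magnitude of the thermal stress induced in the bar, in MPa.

With length fixed, the mechanical strain must cancel the thermal strain αΔT = 10×10⁻⁶ × 137 = 1370×10⁻⁶.
The stress required to suppress this strain is σ = Eε = 104×10³ × 1370×10⁻⁶ = 142.5 MPa, compressive since the bar is trying to expand.

σ ≈ 142 MPa (compressive)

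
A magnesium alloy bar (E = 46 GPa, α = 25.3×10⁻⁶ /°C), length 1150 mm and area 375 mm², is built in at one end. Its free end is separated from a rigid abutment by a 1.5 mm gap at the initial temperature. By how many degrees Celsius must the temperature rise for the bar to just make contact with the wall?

ΔT ≈ 51.6 °C

Contact occurs when the free expansion equals the gap: αΔT L = 1.5 mm.
So ΔT = g/(αL) = 1.5/(25.3×10⁻⁶ × 1150) = 51.56 °C.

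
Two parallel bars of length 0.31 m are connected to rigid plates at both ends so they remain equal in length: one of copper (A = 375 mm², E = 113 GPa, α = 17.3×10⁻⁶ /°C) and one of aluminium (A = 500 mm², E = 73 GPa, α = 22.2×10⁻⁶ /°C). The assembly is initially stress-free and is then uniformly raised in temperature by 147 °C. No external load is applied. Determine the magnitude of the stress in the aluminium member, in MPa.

σ ≈ 28.2 MPa (compressive)

Equilibrium of a rigid end plate with no external load gives equal and opposite internal forces ±P in the two members. Since α_{aluminium} > α_{copper}, heating drives the aluminium into compression and the copper into tension.
Compatibility of the two members (thermal + elastic change equal): (α₁ − α₂)ΔT = P·[1/(A₁E₁) + 1/(A₂E₂)].
|α₁ − α₂|·ΔT = 4.9×10⁻⁶ × 147 = 0.0007203.
1/(A₁E₁) + 1/(A₂E₂) = 1/(375×113×10³) + 1/(500×73×10³) = 5.1×10⁻⁸ N⁻¹.
So P = 0.0007203 / 5.1×10⁻⁸ = 14.12 kN.
σ_{aluminium} = P/A₂ = 14120/500 = 28.25 MPa, compressive.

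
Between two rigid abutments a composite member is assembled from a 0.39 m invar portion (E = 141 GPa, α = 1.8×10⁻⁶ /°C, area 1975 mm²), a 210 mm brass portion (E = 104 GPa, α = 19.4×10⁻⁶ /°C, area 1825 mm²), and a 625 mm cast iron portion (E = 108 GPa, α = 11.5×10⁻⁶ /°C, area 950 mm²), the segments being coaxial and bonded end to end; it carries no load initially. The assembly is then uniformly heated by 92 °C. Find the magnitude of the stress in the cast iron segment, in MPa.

Free thermal expansion of the whole bar: Σ αᵢΔT Lᵢ = 1.8×10⁻⁶×92×390 + 19.4×10⁻⁶×92×210 + 11.5×10⁻⁶×92×625 = 1.101 mm.
The rigid supports impose zero overall length change; the single axial force P common to all segments must satisfy P Σ Lᵢ/(AᵢEᵢ) = δ_free.
Σ Lᵢ/(AᵢEᵢ) = 390/(1975×141×10³) + 210/(1825×104×10³) + 625/(950×108×10³) = 8.599×10⁻⁶ mm/N.
So P = 1.101 / 8.599×10⁻⁶ = 128 kN, compressive.
σ_{cast iron} = P / A = 128000 / 950 = 134.7 MPa.

σ ≈ 135 MPa (compressive)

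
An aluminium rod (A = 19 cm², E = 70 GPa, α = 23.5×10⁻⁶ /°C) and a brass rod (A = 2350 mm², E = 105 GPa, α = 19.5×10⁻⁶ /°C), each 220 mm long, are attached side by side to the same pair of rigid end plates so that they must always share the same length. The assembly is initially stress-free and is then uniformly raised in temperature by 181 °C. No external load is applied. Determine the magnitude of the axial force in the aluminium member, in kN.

Both members must finish at the same length. With the larger α, the aluminium tends to over-expand; the plates restrain it, putting the aluminium in compression and the brass in tension. With no external load the two internal forces are equal and opposite, magnitude P.
Equating the net (thermal + elastic) strains gives |α₁ − α₂|·ΔT = P·[1/(A₁E₁) + 1/(A₂E₂)].
|α₁ − α₂|·ΔT = 4×10⁻⁶ × 181 = 0.000724.
1/(A₁E₁) + 1/(A₂E₂) = 1/(1900×70×10³) + 1/(2350×105×10³) = 1.157×10⁻⁸ N⁻¹.
So P = 0.000724 / 1.157×10⁻⁸ = 62.57 kN.

P ≈ 62.6 kN (compressive in the aluminium)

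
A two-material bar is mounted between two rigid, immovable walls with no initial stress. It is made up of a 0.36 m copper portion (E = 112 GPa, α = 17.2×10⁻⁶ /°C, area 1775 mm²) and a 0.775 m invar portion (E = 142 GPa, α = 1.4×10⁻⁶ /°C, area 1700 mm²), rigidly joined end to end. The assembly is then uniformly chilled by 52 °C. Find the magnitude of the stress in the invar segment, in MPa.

σ ≈ 44.3 MPa (tensile)

With the walls removed the bar would change length by δ_free = Σ αᵢΔT Lᵢ = 17.2×10⁻⁶×52×360 + 1.4×10⁻⁶×52×775 = 0.3784 mm.
Since the ends are fixed, an axial force P builds up, equal in every segment, with P · Σ Lᵢ/(AᵢEᵢ) = δ_free.
Σ Lᵢ/(AᵢEᵢ) = 360/(1775×112×10³) + 775/(1700×142×10³) = 5.021×10⁻⁶ mm/N.
Hence P = δ_free / Σ(L/AE) = 0.3784/5.021×10⁻⁶ = 75.36 kN (tensile).
σ_{invar} = P / A = 75360 / 1700 = 44.33 MPa.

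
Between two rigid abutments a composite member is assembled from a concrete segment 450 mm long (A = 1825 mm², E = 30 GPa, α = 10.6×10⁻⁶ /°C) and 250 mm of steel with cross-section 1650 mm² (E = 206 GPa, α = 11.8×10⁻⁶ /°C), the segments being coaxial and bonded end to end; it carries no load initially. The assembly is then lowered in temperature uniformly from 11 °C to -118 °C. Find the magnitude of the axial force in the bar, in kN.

Free thermal contraction of the whole bar: Σ αᵢΔT Lᵢ = 10.6×10⁻⁶×129×450 + 11.8×10⁻⁶×129×250 = 0.9959 mm.
Since the ends are fixed, an axial force P builds up, equal in every segment, with P · Σ Lᵢ/(AᵢEᵢ) = δ_free.
Σ Lᵢ/(AᵢEᵢ) = 450/(1825×30×10³) + 250/(1650×206×10³) = 8.955×10⁻⁶ mm/N.
So P = 0.9959 / 8.955×10⁻⁶ = 111.2 kN, tensile.

P ≈ 111 kN (tensile)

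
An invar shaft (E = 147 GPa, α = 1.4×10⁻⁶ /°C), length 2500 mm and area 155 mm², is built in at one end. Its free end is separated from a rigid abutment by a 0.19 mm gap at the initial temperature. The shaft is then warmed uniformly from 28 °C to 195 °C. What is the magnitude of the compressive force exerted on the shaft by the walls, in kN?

Unrestrained expansion: δ_free = αΔT L = 1.4×10⁻⁶ × 167 × 2500 = 0.5845 mm.
After closing the 0.19 mm clearance, 0.5845 − 0.19 = 0.3945 mm of expansion remains to be suppressed by the wall.
That suppressed elongation corresponds to σ = E·Δ/L = 147×10³ × 0.3945/2500 = 23.2 MPa.
Force on the wall = σA = 23.2 × 155 mm² = 3.595 kN.

P ≈ 3.6 kN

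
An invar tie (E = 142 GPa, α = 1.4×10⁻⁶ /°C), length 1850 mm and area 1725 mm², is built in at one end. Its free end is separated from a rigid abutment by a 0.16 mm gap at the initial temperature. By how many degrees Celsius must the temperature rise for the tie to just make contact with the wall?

ΔT ≈ 61.8 °C

The gap closes when αΔT L = 0.16 mm, since the tie is still unstressed at that instant.
So ΔT = g/(αL) = 0.16/(1.4×10⁻⁶ × 1850) = 61.78 °C.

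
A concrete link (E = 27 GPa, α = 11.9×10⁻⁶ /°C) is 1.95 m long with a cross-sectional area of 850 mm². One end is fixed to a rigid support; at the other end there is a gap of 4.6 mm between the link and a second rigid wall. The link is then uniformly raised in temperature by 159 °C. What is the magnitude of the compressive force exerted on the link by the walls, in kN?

P ≈ 0 kN

Free thermal elongation = αΔT L = 11.9×10⁻⁶ × 159 × 1950 = 3.69 mm.
This is smaller than the 4.6 mm clearance, so the link expands freely without reaching the stop — the stress is zero.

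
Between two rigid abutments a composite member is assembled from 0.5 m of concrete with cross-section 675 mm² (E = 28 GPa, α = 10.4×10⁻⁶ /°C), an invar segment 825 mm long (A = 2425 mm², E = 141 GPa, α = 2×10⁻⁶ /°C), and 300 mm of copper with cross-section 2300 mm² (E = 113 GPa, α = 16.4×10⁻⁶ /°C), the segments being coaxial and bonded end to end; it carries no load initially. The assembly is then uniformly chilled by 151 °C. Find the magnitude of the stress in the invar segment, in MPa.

If the supports were absent, the total length change would be Σ αᵢΔT Lᵢ = 10.4×10⁻⁶×151×500 + 2×10⁻⁶×151×825 + 16.4×10⁻⁶×151×300 = 1.777 mm.
The walls prevent any net length change, so an axial force P (same in every segment) develops. Compatibility: P · Σ Lᵢ/(AᵢEᵢ) = δ_free.
Σ Lᵢ/(AᵢEᵢ) = 500/(675×28×10³) + 825/(2425×141×10³) + 300/(2300×113×10³) = 3.002×10⁻⁵ mm/N.
So P = 1.777 / 3.002×10⁻⁵ = 59.2 kN, tensile.
σ_{invar} = P / A = 59200 / 2425 = 24.41 MPa.

σ ≈ 24.4 MPa (tensile)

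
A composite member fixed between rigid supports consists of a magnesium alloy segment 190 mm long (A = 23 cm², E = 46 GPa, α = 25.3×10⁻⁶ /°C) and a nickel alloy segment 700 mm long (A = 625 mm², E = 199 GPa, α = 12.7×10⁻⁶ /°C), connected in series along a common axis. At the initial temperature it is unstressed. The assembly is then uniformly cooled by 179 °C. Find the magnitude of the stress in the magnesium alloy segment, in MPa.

If the supports were absent, the total length change would be Σ αᵢΔT Lᵢ = 25.3×10⁻⁶×179×190 + 12.7×10⁻⁶×179×700 = 2.452 mm.
The rigid supports impose zero overall length change; the single axial force P common to all segments must satisfy P Σ Lᵢ/(AᵢEᵢ) = δ_free.
The series flexibility is Σ Lᵢ/(AᵢEᵢ) = 190/(2300×46×10³) + 700/(625×199×10³) = 7.424×10⁻⁶ mm/N.
So P = 2.452 / 7.424×10⁻⁶ = 330.2 kN, tensile.
σ_{magnesium alloy} = P / A = 330200 / 2300 = 143.6 MPa.

σ ≈ 144 MPa (tensile)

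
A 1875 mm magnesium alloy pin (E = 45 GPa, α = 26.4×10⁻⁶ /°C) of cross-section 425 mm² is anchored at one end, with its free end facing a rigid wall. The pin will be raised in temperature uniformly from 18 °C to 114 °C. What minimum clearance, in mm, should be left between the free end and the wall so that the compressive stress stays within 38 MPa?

With no wall the pin would lengthen by αΔT L = 26.4×10⁻⁶ × 96 × 1875 = 4.752 mm.
At the allowable stress the elastic shortening the wall may impose is σL/E = 38 × 1875 / (45×10³) = 1.583 mm.
The gap must absorb the remainder: g_min = 4.752 − 1.583 = 3.169 mm.

g ≈ 3.17 mm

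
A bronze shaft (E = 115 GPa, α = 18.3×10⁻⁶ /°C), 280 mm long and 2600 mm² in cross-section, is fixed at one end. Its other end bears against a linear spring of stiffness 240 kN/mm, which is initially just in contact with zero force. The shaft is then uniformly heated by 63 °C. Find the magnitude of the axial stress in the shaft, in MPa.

σ ≈ 24.3 MPa (compressive)

The unrestrained thermal change is αΔT L = 18.3×10⁻⁶ × 63 × 280 = 0.3228 mm.
Let P be the compressive force at the spring. The shaft shortens elastically by PL/(AE) and the spring compresses by P/k; together these equal δ_free.
P [ L/(AE) + 1/k ] = δ_free → P [ 280/(2600×115×10³) + 1/(240×10³) ] = 0.3228.
P = 0.3228 / 5.103×10⁻⁶ = 63260 N.
σ = P/A = 63260/2600 = 24.33 MPa.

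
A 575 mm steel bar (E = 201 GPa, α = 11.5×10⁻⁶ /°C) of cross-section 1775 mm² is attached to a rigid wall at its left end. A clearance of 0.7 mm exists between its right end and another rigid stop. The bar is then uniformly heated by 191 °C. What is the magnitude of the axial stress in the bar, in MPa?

Free thermal elongation = αΔT L = 11.5×10⁻⁶ × 191 × 575 = 1.263 mm.
The gap closes (δ_free > 0.7 mm) and the wall then resists a further 1.263 − 0.7 = 0.563 mm of expansion.
So σ = E(δ_free − g)/L = 201×10³ × 0.563/575 = 196.8 MPa.

σ ≈ 197 MPa (compressive)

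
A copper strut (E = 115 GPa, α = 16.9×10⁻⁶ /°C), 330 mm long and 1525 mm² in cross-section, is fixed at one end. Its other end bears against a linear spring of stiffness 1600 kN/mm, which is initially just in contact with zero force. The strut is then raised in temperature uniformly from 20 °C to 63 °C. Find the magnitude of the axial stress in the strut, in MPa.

If the spring were absent the strut would lengthen by αΔT L = 16.9×10⁻⁶ × 43 × 330 = 0.2398 mm.
Let P be the compressive force at the spring. The strut shortens elastically by PL/(AE) and the spring compresses by P/k; together these equal δ_free.
So P = δ_free / [L/(AE) + 1/k] = 0.2398 / [ 330/(1525×115×10³) + 1/(1600×10³) ].
P = 0.2398 / 2.507×10⁻⁶ = 95670 N.
σ = P/A = 95670/1525 = 62.73 MPa.

σ ≈ 62.7 MPa (compressive)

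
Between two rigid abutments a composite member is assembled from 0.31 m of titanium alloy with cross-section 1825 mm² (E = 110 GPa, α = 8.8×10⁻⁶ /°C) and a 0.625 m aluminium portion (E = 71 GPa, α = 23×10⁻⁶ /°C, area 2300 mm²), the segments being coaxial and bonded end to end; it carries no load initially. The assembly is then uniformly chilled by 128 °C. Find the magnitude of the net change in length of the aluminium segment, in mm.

If the supports were absent, the total length change would be Σ αᵢΔT Lᵢ = 8.8×10⁻⁶×128×310 + 23×10⁻⁶×128×625 = 2.189 mm.
The walls prevent any net length change, so an axial force P (same in every segment) develops. Compatibility: P · Σ Lᵢ/(AᵢEᵢ) = δ_free.
Σ Lᵢ/(AᵢEᵢ) = 310/(1825×110×10³) + 625/(2300×71×10³) = 5.372×10⁻⁶ mm/N.
Hence P = δ_free / Σ(L/AE) = 2.189/5.372×10⁻⁶ = 407.6 kN (tensile).
For the aluminium segment, free thermal change = 23×10⁻⁶×128×625 = 1.84 mm and elastic change from P = 407600×625/(2300×71×10³) = 1.56 mm; these oppose, so the net change is 0.28 mm (segment shortens).

|ΔL| ≈ 0.28 mm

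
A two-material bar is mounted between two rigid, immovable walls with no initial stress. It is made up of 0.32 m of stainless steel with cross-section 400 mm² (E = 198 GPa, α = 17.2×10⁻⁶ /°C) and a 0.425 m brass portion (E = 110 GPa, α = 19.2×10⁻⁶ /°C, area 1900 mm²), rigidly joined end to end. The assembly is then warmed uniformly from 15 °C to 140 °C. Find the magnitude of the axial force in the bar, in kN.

With the walls removed the bar would change length by δ_free = Σ αᵢΔT Lᵢ = 17.2×10⁻⁶×125×320 + 19.2×10⁻⁶×125×425 = 1.708 mm.
Since the ends are fixed, an axial force P builds up, equal in every segment, with P · Σ Lᵢ/(AᵢEᵢ) = δ_free.
Σ Lᵢ/(AᵢEᵢ) = 320/(400×198×10³) + 425/(1900×110×10³) = 6.074×10⁻⁶ mm/N.
So P = 1.708 / 6.074×10⁻⁶ = 281.2 kN, compressive.

P ≈ 281 kN (compressive)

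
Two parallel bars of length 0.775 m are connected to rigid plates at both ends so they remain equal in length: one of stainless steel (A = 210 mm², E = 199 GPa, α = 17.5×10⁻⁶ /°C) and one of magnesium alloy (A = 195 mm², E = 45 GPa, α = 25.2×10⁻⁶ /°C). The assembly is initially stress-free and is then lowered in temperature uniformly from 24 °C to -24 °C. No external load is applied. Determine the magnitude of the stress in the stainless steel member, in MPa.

Both members must finish at the same length. With the larger α, the magnesium alloy tends to over-contract; the plates restrain it, putting the magnesium alloy in tension and the stainless steel in compression. With no external load the two internal forces are equal and opposite, magnitude P.
Equating the net (thermal + elastic) strains gives |α₁ − α₂|·ΔT = P·[1/(A₁E₁) + 1/(A₂E₂)].
|α₁ − α₂|·ΔT = 7.7×10⁻⁶ × 48 = 0.0003696.
1/(A₁E₁) + 1/(A₂E₂) = 1/(210×199×10³) + 1/(195×45×10³) = 1.379×10⁻⁷ N⁻¹.
So P = 0.0003696 / 1.379×10⁻⁷ = 2.68 kN.
σ_{stainless steel} = P/A₁ = 2680/210 = 12.76 MPa, compressive.

σ ≈ 12.8 MPa (compressive)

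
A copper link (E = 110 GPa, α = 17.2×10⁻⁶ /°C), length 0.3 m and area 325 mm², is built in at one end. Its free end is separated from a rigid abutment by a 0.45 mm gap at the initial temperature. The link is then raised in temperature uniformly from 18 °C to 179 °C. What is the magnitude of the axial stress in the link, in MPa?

σ ≈ 140 MPa (compressive)

Free thermal elongation = αΔT L = 17.2×10⁻⁶ × 161 × 300 = 0.8308 mm.
After closing the 0.45 mm clearance, 0.8308 − 0.45 = 0.3808 mm of expansion remains to be suppressed by the wall.
Compatibility: PL/(AE) = 0.3808 mm, so σ = P/A = E × (0.3808/300) = 139.6 MPa.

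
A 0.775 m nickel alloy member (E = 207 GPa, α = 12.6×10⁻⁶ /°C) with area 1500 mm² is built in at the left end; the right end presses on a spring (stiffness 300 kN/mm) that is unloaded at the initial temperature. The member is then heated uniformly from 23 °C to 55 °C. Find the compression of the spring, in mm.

δ ≈ 0.179 mm

The unrestrained thermal change is αΔT L = 12.6×10⁻⁶ × 32 × 775 = 0.3125 mm.
Let P be the compressive force at the spring. The member shortens elastically by PL/(AE) and the spring compresses by P/k; together these equal δ_free.
P [ L/(AE) + 1/k ] = δ_free → P [ 775/(1500×207×10³) + 1/(300×10³) ] = 0.3125.
P = 0.3125 / 5.829×10⁻⁶ = 53600 N.
Spring compression = P/k = 53600/(300×10³) = 0.1787 mm.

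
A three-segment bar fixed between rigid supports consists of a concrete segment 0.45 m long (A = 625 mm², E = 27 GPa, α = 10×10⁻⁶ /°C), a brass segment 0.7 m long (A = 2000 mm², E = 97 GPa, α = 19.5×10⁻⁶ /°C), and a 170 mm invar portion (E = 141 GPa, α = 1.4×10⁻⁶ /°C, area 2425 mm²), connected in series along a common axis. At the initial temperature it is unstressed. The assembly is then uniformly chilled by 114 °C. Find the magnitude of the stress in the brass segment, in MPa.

σ ≈ 34.1 MPa (tensile)

Free thermal contraction of the whole bar: Σ αᵢΔT Lᵢ = 10×10⁻⁶×114×450 + 19.5×10⁻⁶×114×700 + 1.4×10⁻⁶×114×170 = 2.096 mm.
Since the ends are fixed, an axial force P builds up, equal in every segment, with P · Σ Lᵢ/(AᵢEᵢ) = δ_free.
The series flexibility is Σ Lᵢ/(AᵢEᵢ) = 450/(625×27×10³) + 700/(2000×97×10³) + 170/(2425×141×10³) = 3.077×10⁻⁵ mm/N.
So P = 2.096 / 3.077×10⁻⁵ = 68.12 kN, tensile.
σ_{brass} = P / A = 68120 / 2000 = 34.06 MPa.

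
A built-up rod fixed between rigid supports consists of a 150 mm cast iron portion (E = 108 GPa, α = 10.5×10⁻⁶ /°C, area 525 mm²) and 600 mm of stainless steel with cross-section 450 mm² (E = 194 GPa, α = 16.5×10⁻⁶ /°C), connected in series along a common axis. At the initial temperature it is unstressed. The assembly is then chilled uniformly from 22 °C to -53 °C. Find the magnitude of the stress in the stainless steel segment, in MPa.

If the supports were absent, the total length change would be Σ αᵢΔT Lᵢ = 10.5×10⁻⁶×75×150 + 16.5×10⁻⁶×75×600 = 0.8606 mm.
The walls prevent any net length change, so an axial force P (same in every segment) develops. Compatibility: P · Σ Lᵢ/(AᵢEᵢ) = δ_free.
The series flexibility is Σ Lᵢ/(AᵢEᵢ) = 150/(525×108×10³) + 600/(450×194×10³) = 9.518×10⁻⁶ mm/N.
So P = 0.8606 / 9.518×10⁻⁶ = 90.42 kN, tensile.
σ_{stainless steel} = P / A = 90420 / 450 = 200.9 MPa.

σ ≈ 201 MPa (tensile)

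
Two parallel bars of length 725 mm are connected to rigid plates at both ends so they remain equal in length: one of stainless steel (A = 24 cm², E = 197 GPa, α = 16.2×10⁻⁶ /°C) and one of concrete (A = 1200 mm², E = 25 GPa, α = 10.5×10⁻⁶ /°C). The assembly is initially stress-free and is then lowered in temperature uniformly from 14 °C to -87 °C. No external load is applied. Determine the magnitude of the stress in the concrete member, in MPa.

σ ≈ 13.5 MPa (compressive)

Both members must finish at the same length. With the larger α, the stainless steel tends to over-contract; the plates restrain it, putting the stainless steel in tension and the concrete in compression. With no external load the two internal forces are equal and opposite, magnitude P.
Setting the final lengths equal and cancelling L: (α₁ − α₂)ΔT = P/(A₁E₁) + P/(A₂E₂).
|α₁ − α₂|·ΔT = 5.7×10⁻⁶ × 101 = 0.0005757.
1/(A₁E₁) + 1/(A₂E₂) = 1/(2400×197×10³) + 1/(1200×25×10³) = 3.545×10⁻⁸ N⁻¹.
P = 0.0005757 / 3.545×10⁻⁸ = 16240 N = 16.24 kN.
σ_{concrete} = P/A₂ = 16240/1200 = 13.53 MPa, compressive.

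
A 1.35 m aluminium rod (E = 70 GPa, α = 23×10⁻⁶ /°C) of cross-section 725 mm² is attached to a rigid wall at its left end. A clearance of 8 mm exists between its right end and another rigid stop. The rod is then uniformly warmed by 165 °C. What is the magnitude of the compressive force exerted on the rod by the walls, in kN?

Unrestrained expansion: δ_free = αΔT L = 23×10⁻⁶ × 165 × 1350 = 5.123 mm.
Since δ_free = 5.12 mm is less than the 8 mm gap, the rod never touches the wall. No axial force develops.

P ≈ 0 kN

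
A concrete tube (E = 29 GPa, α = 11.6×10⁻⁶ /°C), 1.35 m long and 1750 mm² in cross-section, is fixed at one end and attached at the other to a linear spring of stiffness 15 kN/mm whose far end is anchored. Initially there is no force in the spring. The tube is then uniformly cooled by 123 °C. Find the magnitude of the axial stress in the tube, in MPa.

σ ≈ 11.8 MPa (tensile)

The unrestrained thermal change is αΔT L = 11.6×10⁻⁶ × 123 × 1350 = 1.926 mm.
Let P be the tensile force in the spring. The tube extends elastically by PL/(AE) and the spring stretches by P/k; together these equal δ_free.
P [ L/(AE) + 1/k ] = δ_free → P [ 1350/(1750×29×10³) + 1/(15×10³) ] = 1.926.
P = 1.926 / 9.327×10⁻⁵ = 20650 N.
σ = P/A = 20650/1750 = 11.8 MPa.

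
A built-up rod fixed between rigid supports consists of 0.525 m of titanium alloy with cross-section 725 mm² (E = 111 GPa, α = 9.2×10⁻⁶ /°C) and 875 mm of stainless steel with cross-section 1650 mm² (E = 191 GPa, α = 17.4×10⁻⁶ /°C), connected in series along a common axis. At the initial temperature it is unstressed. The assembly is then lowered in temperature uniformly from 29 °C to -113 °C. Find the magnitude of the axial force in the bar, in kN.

If the supports were absent, the total length change would be Σ αᵢΔT Lᵢ = 9.2×10⁻⁶×142×525 + 17.4×10⁻⁶×142×875 = 2.848 mm.
Since the ends are fixed, an axial force P builds up, equal in every segment, with P · Σ Lᵢ/(AᵢEᵢ) = δ_free.
Σ Lᵢ/(AᵢEᵢ) = 525/(725×111×10³) + 875/(1650×191×10³) = 9.3×10⁻⁶ mm/N.
Hence P = δ_free / Σ(L/AE) = 2.848/9.3×10⁻⁶ = 306.2 kN (tensile).

P ≈ 306 kN (tensile)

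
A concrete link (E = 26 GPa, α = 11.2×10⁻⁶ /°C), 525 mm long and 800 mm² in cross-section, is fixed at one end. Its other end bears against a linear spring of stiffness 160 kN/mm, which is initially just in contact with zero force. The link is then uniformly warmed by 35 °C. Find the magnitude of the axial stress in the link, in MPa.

σ ≈ 8.17 MPa (compressive)

Free thermal expansion: δ_free = αΔT L = 11.2×10⁻⁶ × 35 × 525 = 0.2058 mm.
With a force P in the spring, the elastic change of the link is PL/(AE) and that of the spring is P/k; compatibility requires their sum to equal δ_free.
P [ L/(AE) + 1/k ] = δ_free → P [ 525/(800×26×10³) + 1/(160×10³) ] = 0.2058.
P = 0.2058 / 3.149×10⁻⁵ = 6535 N.
σ = P/A = 6535/800 = 8.169 MPa.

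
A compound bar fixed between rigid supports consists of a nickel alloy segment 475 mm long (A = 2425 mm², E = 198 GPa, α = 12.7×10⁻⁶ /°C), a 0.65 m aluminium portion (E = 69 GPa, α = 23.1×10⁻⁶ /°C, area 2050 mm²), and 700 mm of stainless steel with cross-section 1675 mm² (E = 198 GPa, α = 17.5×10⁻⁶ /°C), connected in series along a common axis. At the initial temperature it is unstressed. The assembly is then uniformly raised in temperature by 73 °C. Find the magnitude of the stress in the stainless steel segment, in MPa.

Free thermal expansion of the whole bar: Σ αᵢΔT Lᵢ = 12.7×10⁻⁶×73×475 + 23.1×10⁻⁶×73×650 + 17.5×10⁻⁶×73×700 = 2.431 mm.
The rigid supports impose zero overall length change; the single axial force P common to all segments must satisfy P Σ Lᵢ/(AᵢEᵢ) = δ_free.
Σ Lᵢ/(AᵢEᵢ) = 475/(2425×198×10³) + 650/(2050×69×10³) + 700/(1675×198×10³) = 7.695×10⁻⁶ mm/N.
So P = 2.431 / 7.695×10⁻⁶ = 315.9 kN, compressive.
σ_{stainless steel} = P / A = 315900 / 1675 = 188.6 MPa.

σ ≈ 189 MPa (compressive)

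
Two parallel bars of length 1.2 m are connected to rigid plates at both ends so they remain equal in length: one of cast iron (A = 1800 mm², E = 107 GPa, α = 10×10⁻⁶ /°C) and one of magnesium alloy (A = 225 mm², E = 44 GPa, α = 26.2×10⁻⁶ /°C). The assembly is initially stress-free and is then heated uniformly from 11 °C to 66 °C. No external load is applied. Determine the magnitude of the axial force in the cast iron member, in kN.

P ≈ 8.39 kN (tensile in the cast iron)

Both members must finish at the same length. With the larger α, the magnesium alloy tends to over-expand; the plates restrain it, putting the magnesium alloy in compression and the cast iron in tension. With no external load the two internal forces are equal and opposite, magnitude P.
Setting the final lengths equal and cancelling L: (α₁ − α₂)ΔT = P/(A₁E₁) + P/(A₂E₂).
|α₁ − α₂|·ΔT = 16.2×10⁻⁶ × 55 = 0.000891.
1/(A₁E₁) + 1/(A₂E₂) = 1/(1800×107×10³) + 1/(225×44×10³) = 1.062×10⁻⁷ N⁻¹.
P = 0.000891 / 1.062×10⁻⁷ = 8390 N = 8.39 kN.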